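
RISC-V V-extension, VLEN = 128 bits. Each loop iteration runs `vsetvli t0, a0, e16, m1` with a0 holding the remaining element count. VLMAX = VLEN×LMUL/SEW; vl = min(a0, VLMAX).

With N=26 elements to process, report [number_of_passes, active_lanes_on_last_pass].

VLMAX = VLEN×LMUL/SEW = 128×1/16 = 8
iterations = ceil(26/8) = 4; final-pass vl = 2

[iterations, last_vl] = [4, 2]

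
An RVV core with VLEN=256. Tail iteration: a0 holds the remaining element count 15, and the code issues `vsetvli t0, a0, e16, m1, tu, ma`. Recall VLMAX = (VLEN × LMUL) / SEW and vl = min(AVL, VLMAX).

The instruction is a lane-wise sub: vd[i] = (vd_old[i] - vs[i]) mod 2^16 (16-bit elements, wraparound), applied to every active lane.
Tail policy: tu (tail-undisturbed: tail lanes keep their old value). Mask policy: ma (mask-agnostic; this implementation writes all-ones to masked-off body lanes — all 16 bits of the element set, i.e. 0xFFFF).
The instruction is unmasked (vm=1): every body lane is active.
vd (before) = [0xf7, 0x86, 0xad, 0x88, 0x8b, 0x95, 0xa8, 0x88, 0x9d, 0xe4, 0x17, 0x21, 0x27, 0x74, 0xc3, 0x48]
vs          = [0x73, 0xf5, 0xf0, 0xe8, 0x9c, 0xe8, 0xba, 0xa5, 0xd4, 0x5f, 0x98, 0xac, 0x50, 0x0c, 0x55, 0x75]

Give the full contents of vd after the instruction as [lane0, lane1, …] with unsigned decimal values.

vd = [132, 65425, 65469, 65440, 65519, 65453, 65518, 65507, 65481, 133, 65407, 65397, 65495, 104, 110, 72]

VLMAX = (256 × 1) / 16 = 16 lanes
AVL=15 ≤ VLMAX=16, so vl = 15
vd[0] sub(0xf7,0x73) -> 0x84
vd[1] sub(0x86,0xf5) -> 0xff91
vd[2] sub(0xad,0xf0) -> 0xffbd
vd[3] sub(0x88,0xe8) -> 0xffa0
vd[4] sub(0x8b,0x9c) -> 0xffef
vd[5] sub(0x95,0xe8) -> 0xffad
vd[6] sub(0xa8,0xba) -> 0xffee
vd[7] sub(0x88,0xa5) -> 0xffe3
vd[8] sub(0x9d,0xd4) -> 0xffc9
vd[9] sub(0xe4,0x5f) -> 0x85
vd[10] sub(0x17,0x98) -> 0xff7f
vd[11] sub(0x21,0xac) -> 0xff75
vd[12] sub(0x27,0x50) -> 0xffd7
vd[13] sub(0x74,0x0c) -> 0x68
vd[14] sub(0xc3,0x55) -> 0x6e
vd[15] tail/keep -> 0x48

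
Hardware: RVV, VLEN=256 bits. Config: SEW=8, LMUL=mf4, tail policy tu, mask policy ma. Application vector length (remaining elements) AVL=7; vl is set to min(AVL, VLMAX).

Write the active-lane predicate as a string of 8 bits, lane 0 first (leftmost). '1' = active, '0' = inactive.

predicate = 11111110

VLMAX = VLEN×LMUL/SEW = 256×1/4/8 = 8
AVL=7 ≤ VLMAX=8, so vl = 7
bits (lane 0 leftmost): 11111110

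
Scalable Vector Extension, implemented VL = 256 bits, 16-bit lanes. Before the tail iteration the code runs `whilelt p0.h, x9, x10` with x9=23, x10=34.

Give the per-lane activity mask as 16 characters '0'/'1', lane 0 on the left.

lane count: 256 div 16 = 16
whilelt: lane j active iff 23+j < 34 → j < 11 → 11 active
bits (lane 0 leftmost): 1111111111100000

predicate = 1111111111100000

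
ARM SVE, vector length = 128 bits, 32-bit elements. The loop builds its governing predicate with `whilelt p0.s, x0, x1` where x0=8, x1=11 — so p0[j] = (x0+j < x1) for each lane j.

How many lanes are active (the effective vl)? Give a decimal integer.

vl = 3

register lanes = 128/32 = 4
whilelt: lane j active iff 8+j < 11 → j < 3 → 3 active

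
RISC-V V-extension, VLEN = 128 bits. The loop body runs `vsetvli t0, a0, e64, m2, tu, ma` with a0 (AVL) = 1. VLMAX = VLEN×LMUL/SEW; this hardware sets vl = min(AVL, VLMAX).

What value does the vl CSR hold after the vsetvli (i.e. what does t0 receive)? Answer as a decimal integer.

vl = 1

lanes per group: 128·2/64 = 4
vl = min(AVL, VLMAX) = min(1, 4) = 1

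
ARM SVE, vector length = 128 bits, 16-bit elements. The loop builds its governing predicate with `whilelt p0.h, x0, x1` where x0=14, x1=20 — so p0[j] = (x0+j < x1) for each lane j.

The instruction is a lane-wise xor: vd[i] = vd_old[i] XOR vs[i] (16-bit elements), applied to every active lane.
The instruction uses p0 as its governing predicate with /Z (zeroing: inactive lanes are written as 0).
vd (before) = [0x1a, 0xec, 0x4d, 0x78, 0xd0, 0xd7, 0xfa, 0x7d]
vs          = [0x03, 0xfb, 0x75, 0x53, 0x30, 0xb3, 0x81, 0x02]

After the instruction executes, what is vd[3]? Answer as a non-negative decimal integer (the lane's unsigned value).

128-bit reg / 16-bit elem → 8 lanes
p0[j] = (14+j < 20); true for j=0..5 → 6 lanes set
vd[0] xor(0x1a,0x03) -> 0x19
vd[1] xor(0xec,0xfb) -> 0x17
vd[2] xor(0x4d,0x75) -> 0x38
vd[3] xor(0x78,0x53) -> 0x2b
vd[4] xor(0xd0,0x30) -> 0xe0
vd[5] xor(0xd7,0xb3) -> 0x64
vd[6] tail/zero -> 0x00
vd[7] tail/zero -> 0x00

vd[3] = 43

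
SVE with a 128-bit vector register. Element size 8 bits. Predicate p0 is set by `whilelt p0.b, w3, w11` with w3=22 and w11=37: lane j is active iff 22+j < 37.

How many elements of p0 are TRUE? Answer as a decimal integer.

vl = 15

128-bit reg / 8-bit elem → 16 lanes
p0[j] = (22+j < 37); true for j=0..14 → 15 lanes set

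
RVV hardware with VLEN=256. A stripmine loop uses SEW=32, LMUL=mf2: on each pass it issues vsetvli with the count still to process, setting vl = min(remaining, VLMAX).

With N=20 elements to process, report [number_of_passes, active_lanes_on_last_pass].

lanes per group: 256·1/2/32 = 4
iterations = ceil(20/4) = 5; final-pass vl = 4

[iterations, last_vl] = [5, 4]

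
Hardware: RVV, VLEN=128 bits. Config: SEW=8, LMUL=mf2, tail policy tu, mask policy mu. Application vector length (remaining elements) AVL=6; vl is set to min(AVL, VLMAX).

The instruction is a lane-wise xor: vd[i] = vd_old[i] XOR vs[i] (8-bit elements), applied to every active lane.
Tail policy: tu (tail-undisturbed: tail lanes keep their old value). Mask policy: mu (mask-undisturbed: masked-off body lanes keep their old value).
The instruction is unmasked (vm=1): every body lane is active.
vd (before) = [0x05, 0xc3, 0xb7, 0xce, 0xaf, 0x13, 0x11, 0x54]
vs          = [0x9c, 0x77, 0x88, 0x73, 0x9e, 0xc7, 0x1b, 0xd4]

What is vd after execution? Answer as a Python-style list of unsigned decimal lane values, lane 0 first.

VLMAX = (128 × 1/2) / 8 = 8 lanes
AVL=6 ≤ VLMAX=8, so vl = 6
lane  0: xor(0x05,0x9c) ⇒ 0x99
lane  1: xor(0xc3,0x77) ⇒ 0xb4
lane  2: xor(0xb7,0x88) ⇒ 0x3f
lane  3: xor(0xce,0x73) ⇒ 0xbd
lane  4: xor(0xaf,0x9e) ⇒ 0x31
lane  5: xor(0x13,0xc7) ⇒ 0xd4
lane  6: tail/keep ⇒ 0x11
lane  7: tail/keep ⇒ 0x54

vd = [153, 180, 63, 189, 49, 212, 17, 84]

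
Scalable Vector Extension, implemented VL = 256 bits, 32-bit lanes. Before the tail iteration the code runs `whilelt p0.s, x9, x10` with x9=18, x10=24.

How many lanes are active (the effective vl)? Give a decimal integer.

256-bit reg / 32-bit elem → 8 lanes
whilelt: lane j active iff 18+j < 24 → j < 6 → 6 active

vl = 6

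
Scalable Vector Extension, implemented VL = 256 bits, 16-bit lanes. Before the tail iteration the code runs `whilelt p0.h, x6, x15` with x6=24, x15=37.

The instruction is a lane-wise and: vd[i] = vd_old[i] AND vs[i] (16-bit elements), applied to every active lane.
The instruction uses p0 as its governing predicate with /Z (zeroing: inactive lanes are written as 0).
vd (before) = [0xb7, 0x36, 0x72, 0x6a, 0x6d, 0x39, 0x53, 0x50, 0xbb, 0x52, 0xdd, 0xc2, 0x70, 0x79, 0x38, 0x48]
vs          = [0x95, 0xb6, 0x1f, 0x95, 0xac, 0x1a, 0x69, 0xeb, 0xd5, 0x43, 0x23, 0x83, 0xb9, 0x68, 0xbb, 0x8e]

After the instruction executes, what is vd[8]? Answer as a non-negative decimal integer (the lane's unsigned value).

register lanes = 256/16 = 16
whilelt: lane j active iff 24+j < 37 → j < 13 → 13 active
vd[0] and(0xb7,0x95) -> 0x95
vd[1] and(0x36,0xb6) -> 0x36
vd[2] and(0x72,0x1f) -> 0x12
vd[3] and(0x6a,0x95) -> 0x00
vd[4] and(0x6d,0xac) -> 0x2c
vd[5] and(0x39,0x1a) -> 0x18
vd[6] and(0x53,0x69) -> 0x41
vd[7] and(0x50,0xeb) -> 0x40
vd[8] and(0xbb,0xd5) -> 0x91
vd[9] and(0x52,0x43) -> 0x42
vd[10] and(0xdd,0x23) -> 0x01
vd[11] and(0xc2,0x83) -> 0x82
vd[12] and(0x70,0xb9) -> 0x30
vd[13] tail/zero -> 0x00
vd[14] tail/zero -> 0x00
vd[15] tail/zero -> 0x00

vd[8] = 145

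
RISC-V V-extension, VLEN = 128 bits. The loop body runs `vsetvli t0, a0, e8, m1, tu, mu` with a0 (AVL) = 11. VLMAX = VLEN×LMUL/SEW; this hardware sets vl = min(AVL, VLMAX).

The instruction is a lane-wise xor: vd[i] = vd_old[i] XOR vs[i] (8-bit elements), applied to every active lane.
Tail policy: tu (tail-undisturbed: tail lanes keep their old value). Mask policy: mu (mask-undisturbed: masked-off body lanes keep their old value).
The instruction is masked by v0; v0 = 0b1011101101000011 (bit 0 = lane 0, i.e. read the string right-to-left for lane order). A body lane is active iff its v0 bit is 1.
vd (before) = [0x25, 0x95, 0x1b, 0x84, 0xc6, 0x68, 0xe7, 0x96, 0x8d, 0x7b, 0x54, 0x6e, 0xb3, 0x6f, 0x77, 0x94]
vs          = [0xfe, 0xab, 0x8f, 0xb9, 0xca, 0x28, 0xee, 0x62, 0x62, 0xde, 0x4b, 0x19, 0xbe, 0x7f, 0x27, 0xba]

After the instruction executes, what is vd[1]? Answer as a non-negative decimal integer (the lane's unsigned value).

lanes per group: 128·1/8 = 16
vl ← min(11, 16) = 11
  i=0: xor(0x25,0xfe) → 219
  i=1: xor(0x95,0xab) → 62
  i=2: mask-off/keep → 27
  i=3: mask-off/keep → 132
  i=4: mask-off/keep → 198
  i=5: mask-off/keep → 104
  i=6: xor(0xe7,0xee) → 9
  i=7: mask-off/keep → 150
  i=8: xor(0x8d,0x62) → 239
  i=9: xor(0x7b,0xde) → 165
  i=10: mask-off/keep → 84
  i=11: tail/keep → 110
  i=12: tail/keep → 179
  i=13: tail/keep → 111
  i=14: tail/keep → 119
  i=15: tail/keep → 148

vd[1] = 62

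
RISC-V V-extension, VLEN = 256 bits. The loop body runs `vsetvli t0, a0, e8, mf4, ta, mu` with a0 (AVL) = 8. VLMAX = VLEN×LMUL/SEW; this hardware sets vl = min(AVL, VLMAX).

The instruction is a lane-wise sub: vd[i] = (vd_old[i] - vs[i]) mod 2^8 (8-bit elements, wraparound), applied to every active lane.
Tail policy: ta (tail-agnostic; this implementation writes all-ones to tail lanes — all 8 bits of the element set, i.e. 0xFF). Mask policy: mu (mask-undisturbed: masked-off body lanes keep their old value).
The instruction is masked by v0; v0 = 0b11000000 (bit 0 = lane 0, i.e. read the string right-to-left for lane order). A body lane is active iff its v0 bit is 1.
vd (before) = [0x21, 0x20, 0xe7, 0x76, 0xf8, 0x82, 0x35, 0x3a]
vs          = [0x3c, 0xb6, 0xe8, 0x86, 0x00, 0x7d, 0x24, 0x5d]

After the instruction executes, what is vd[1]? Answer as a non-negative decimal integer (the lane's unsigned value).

vd[1] = 32

VLMAX = (256 × 1/4) / 8 = 8 lanes
vl = min(AVL, VLMAX) = min(8, 8) = 8
[0] mask-off/keep = 0x21
[1] mask-off/keep = 0x20
[2] mask-off/keep = 0xe7
[3] mask-off/keep = 0x76
[4] mask-off/keep = 0xf8
[5] mask-off/keep = 0x82
[6] sub(0x35,0x24) = 0x11
[7] sub(0x3a,0x5d) = 0xdd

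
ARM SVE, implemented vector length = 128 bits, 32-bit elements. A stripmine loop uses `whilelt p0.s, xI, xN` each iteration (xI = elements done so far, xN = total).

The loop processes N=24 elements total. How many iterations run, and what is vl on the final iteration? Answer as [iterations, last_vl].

128-bit reg / 32-bit elem → 4 lanes
24 elements at 4/iter → 6 passes, remainder 4 on the last

[iterations, last_vl] = [6, 4]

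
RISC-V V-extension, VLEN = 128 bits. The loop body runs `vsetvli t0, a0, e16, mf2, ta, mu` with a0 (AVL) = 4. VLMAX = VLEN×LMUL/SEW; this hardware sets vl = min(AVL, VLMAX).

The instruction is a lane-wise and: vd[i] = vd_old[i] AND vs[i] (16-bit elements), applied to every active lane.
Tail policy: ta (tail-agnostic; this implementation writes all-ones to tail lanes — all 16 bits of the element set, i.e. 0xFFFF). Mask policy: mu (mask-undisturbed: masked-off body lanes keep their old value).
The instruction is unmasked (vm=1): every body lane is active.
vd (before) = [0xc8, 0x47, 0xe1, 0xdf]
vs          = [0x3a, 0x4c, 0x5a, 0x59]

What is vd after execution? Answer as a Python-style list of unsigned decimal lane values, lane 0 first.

lanes per group: 128·1/2/16 = 4
vl ← min(4, 4) = 4
[0] and(0xc8,0x3a) = 0x08
[1] and(0x47,0x4c) = 0x44
[2] and(0xe1,0x5a) = 0x40
[3] and(0xdf,0x59) = 0x59

vd = [8, 68, 64, 89]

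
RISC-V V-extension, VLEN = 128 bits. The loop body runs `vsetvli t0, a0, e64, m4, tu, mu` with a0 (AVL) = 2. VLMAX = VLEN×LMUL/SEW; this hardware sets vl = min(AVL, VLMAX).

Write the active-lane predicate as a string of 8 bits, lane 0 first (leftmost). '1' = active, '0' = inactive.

predicate = 11000000

lanes per group: 128·4/64 = 8
AVL=2 ≤ VLMAX=8, so vl = 2
bits (lane 0 leftmost): 11000000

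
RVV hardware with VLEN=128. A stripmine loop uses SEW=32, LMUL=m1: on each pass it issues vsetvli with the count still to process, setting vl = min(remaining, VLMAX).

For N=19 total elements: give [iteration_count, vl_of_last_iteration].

VLMAX = (128 × 1) / 32 = 4 lanes
19 elements at 4/iter → 5 passes, remainder 3 on the last

[iterations, last_vl] = [5, 3]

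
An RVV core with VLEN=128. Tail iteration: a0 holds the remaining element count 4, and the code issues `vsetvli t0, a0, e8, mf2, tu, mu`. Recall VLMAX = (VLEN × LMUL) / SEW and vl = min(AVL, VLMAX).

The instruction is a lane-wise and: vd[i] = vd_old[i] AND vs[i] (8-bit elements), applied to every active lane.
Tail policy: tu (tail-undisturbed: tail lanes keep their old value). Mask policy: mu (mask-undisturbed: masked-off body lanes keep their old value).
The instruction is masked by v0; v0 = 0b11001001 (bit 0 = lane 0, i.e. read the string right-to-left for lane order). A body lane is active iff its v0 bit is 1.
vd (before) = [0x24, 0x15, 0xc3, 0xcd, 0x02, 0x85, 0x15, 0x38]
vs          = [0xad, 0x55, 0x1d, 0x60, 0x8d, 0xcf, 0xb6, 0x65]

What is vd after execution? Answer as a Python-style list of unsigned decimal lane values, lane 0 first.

vd = [36, 21, 195, 64, 2, 133, 21, 56]

lanes per group: 128·1/2/8 = 8
AVL=4 ≤ VLMAX=8, so vl = 4
lane  0: and(0x24,0xad) ⇒ 0x24
lane  1: mask-off/keep ⇒ 0x15
lane  2: mask-off/keep ⇒ 0xc3
lane  3: and(0xcd,0x60) ⇒ 0x40
lane  4: tail/keep ⇒ 0x02
lane  5: tail/keep ⇒ 0x85
lane  6: tail/keep ⇒ 0x15
lane  7: tail/keep ⇒ 0x38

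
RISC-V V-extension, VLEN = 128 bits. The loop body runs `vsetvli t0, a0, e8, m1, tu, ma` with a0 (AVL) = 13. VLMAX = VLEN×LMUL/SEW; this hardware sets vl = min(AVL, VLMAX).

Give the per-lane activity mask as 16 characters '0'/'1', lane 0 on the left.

lanes per group: 128·1/8 = 16
vl ← min(13, 16) = 13
bits (lane 0 leftmost): 1111111111111000

predicate = 1111111111111000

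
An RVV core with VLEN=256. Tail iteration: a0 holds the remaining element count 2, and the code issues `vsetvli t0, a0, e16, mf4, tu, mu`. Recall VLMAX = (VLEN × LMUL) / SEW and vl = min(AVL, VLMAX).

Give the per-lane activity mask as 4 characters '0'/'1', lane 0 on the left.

predicate = 1100

VLMAX = VLEN×LMUL/SEW = 256×1/4/16 = 4
vl = min(AVL, VLMAX) = min(2, 4) = 2
bits (lane 0 leftmost): 1100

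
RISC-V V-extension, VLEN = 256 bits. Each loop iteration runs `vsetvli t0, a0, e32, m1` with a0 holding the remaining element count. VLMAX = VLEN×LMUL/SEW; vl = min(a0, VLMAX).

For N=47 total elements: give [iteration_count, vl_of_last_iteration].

lanes per group: 256·1/32 = 8
N=47: ⌈47/8⌉ = 6 iters; last vl = 47 − 5×8 = 7

[iterations, last_vl] = [6, 7]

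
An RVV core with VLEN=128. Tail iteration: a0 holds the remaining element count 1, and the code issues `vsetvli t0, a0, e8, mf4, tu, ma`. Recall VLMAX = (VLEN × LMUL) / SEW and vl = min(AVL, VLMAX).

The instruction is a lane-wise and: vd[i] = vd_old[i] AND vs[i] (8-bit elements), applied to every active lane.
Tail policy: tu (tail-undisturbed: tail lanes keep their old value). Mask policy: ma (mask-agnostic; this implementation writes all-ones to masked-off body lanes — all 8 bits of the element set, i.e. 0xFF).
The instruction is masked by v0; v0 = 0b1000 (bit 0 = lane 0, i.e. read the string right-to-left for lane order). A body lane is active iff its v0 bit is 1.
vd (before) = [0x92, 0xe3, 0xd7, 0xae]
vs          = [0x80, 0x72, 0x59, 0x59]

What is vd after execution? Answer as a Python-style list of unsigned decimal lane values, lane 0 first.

lanes per group: 128·1/4/8 = 4
AVL=1 ≤ VLMAX=4, so vl = 1
vd[0] mask-off/ones -> 0xff
vd[1] tail/keep -> 0xe3
vd[2] tail/keep -> 0xd7
vd[3] tail/keep -> 0xae

vd = [255, 227, 215, 174]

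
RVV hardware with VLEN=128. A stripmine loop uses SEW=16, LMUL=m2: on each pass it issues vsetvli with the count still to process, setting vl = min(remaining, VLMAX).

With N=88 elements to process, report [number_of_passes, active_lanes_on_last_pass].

[iterations, last_vl] = [6, 8]

VLMAX = (128 × 2) / 16 = 16 lanes
N=88: ⌈88/16⌉ = 6 iters; last vl = 88 − 5×16 = 8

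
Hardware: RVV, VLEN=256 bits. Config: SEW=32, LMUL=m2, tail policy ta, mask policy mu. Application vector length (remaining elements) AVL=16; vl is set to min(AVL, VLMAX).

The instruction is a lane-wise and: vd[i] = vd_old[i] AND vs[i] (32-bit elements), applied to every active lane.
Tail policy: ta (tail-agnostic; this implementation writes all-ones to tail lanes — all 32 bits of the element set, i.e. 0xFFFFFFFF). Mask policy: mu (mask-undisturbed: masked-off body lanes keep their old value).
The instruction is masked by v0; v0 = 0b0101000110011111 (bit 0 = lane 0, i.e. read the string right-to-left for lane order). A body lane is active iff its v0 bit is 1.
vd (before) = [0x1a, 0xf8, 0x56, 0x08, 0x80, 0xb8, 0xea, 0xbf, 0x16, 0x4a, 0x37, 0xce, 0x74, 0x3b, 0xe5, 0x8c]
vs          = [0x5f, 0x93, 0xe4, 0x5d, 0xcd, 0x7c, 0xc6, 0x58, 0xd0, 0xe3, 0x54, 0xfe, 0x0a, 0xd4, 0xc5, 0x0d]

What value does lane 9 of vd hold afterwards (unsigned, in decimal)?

vd[9] = 74

VLMAX = VLEN×LMUL/SEW = 256×2/32 = 16
vl = min(AVL, VLMAX) = min(16, 16) = 16
  i=0: and(0x1a,0x5f) → 26
  i=1: and(0xf8,0x93) → 144
  i=2: and(0x56,0xe4) → 68
  i=3: and(0x08,0x5d) → 8
  i=4: and(0x80,0xcd) → 128
  i=5: mask-off/keep → 184
  i=6: mask-off/keep → 234
  i=7: and(0xbf,0x58) → 24
  i=8: and(0x16,0xd0) → 16
  i=9: mask-off/keep → 74
  i=10: mask-off/keep → 55
  i=11: mask-off/keep → 206
  i=12: and(0x74,0x0a) → 0
  i=13: mask-off/keep → 59
  i=14: and(0xe5,0xc5) → 197
  i=15: mask-off/keep → 140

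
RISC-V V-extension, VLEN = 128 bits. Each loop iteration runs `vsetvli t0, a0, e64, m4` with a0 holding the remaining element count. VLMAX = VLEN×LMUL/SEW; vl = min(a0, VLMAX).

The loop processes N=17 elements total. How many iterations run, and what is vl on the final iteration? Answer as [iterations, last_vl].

VLMAX = VLEN×LMUL/SEW = 128×4/64 = 8
iterations = ceil(17/8) = 3; final-pass vl = 1

[iterations, last_vl] = [3, 1]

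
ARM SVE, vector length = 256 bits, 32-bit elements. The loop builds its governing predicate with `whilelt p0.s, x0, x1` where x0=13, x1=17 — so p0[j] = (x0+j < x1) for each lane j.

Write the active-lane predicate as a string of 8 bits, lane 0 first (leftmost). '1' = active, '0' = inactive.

256-bit reg / 32-bit elem → 8 lanes
whilelt: lane j active iff 13+j < 17 → j < 4 → 4 active
bits (lane 0 leftmost): 11110000

predicate = 11110000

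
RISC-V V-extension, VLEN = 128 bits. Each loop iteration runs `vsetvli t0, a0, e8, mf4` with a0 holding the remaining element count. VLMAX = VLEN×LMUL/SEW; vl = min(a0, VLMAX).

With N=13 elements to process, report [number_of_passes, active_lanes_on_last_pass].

[iterations, last_vl] = [4, 1]

lanes per group: 128·1/4/8 = 4
N=13: ⌈13/4⌉ = 4 iters; last vl = 13 − 3×4 = 1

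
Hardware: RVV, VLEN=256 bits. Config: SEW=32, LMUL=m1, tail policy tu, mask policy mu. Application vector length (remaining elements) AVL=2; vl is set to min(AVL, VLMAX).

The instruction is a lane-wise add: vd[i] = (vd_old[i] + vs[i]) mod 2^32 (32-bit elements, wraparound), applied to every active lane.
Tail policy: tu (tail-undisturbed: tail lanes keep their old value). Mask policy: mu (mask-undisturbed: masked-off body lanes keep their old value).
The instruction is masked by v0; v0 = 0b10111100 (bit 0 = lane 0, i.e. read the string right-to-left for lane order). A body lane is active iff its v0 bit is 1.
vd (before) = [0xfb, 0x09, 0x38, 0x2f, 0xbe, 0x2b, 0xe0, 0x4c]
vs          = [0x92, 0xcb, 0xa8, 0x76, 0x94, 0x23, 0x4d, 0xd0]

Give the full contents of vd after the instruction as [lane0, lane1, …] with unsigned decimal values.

VLMAX = VLEN×LMUL/SEW = 256×1/32 = 8
vl ← min(2, 8) = 2
  i=0: mask-off/keep → 251
  i=1: mask-off/keep → 9
  i=2: tail/keep → 56
  i=3: tail/keep → 47
  i=4: tail/keep → 190
  i=5: tail/keep → 43
  i=6: tail/keep → 224
  i=7: tail/keep → 76

vd = [251, 9, 56, 47, 190, 43, 224, 76]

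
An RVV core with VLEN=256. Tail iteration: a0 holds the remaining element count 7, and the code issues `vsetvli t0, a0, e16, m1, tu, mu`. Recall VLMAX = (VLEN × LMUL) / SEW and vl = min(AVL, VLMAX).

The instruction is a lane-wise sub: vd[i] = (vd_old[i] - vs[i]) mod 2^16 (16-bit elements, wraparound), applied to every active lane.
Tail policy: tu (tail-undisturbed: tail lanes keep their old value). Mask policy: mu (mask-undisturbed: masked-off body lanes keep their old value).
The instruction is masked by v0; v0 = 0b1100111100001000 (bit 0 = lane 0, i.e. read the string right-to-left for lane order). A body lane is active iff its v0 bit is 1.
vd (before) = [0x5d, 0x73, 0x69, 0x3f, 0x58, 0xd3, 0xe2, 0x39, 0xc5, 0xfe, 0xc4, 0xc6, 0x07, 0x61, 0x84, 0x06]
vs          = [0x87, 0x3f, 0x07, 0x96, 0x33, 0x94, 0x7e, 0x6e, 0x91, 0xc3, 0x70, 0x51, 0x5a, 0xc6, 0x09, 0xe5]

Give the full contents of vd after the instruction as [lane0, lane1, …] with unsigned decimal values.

vd = [93, 115, 105, 65449, 88, 211, 226, 57, 197, 254, 196, 198, 7, 97, 132, 6]

VLMAX = VLEN×LMUL/SEW = 256×1/16 = 16
vl = min(AVL, VLMAX) = min(7, 16) = 7
lane  0: mask-off/keep ⇒ 0x5d
lane  1: mask-off/keep ⇒ 0x73
lane  2: mask-off/keep ⇒ 0x69
lane  3: sub(0x3f,0x96) ⇒ 0xffa9
lane  4: mask-off/keep ⇒ 0x58
lane  5: mask-off/keep ⇒ 0xd3
lane  6: mask-off/keep ⇒ 0xe2
lane  7: tail/keep ⇒ 0x39
lane  8: tail/keep ⇒ 0xc5
lane  9: tail/keep ⇒ 0xfe
lane 10: tail/keep ⇒ 0xc4
lane 11: tail/keep ⇒ 0xc6
lane 12: tail/keep ⇒ 0x07
lane 13: tail/keep ⇒ 0x61
lane 14: tail/keep ⇒ 0x84
lane 15: tail/keep ⇒ 0x06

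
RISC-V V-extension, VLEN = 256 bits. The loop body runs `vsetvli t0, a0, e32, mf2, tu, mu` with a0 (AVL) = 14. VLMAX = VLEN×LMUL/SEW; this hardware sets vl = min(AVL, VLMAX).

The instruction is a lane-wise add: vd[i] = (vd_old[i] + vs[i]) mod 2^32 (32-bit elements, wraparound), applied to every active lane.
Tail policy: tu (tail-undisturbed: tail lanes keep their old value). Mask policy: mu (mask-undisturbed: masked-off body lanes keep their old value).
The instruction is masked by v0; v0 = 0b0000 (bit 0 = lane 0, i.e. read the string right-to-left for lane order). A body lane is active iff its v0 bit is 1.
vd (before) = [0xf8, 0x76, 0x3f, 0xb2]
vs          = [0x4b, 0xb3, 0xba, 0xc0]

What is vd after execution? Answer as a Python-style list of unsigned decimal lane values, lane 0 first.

VLMAX = (256 × 1/2) / 32 = 4 lanes
AVL=14 > VLMAX=4, so vl = 4
[0] mask-off/keep = 0xf8
[1] mask-off/keep = 0x76
[2] mask-off/keep = 0x3f
[3] mask-off/keep = 0xb2

vd = [248, 118, 63, 178]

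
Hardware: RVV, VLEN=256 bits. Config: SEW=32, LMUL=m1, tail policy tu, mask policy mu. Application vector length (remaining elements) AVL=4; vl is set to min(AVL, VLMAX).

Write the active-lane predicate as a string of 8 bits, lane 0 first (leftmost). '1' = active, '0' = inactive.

lanes per group: 256·1/32 = 8
vl ← min(4, 8) = 4
bits (lane 0 leftmost): 11110000

predicate = 11110000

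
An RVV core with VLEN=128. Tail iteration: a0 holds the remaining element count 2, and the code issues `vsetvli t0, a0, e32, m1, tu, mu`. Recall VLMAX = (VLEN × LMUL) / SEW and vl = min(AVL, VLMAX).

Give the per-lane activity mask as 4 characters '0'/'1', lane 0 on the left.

predicate = 1100

VLMAX = VLEN×LMUL/SEW = 128×1/32 = 4
AVL=2 ≤ VLMAX=4, so vl = 2
bits (lane 0 leftmost): 1100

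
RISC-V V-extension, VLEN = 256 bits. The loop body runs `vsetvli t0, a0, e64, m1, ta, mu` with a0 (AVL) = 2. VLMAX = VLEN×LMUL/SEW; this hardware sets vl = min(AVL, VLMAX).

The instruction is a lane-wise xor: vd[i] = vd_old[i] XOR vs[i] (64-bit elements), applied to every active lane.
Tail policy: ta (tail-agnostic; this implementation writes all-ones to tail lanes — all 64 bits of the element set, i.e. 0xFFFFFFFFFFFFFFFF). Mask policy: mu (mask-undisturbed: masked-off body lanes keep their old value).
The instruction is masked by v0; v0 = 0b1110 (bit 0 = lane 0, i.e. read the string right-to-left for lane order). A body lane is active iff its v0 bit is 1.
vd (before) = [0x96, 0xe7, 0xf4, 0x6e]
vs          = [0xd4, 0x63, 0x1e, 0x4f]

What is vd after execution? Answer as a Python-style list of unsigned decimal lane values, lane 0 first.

lanes per group: 256·1/64 = 4
AVL=2 ≤ VLMAX=4, so vl = 2
lane  0: mask-off/keep ⇒ 0x96
lane  1: xor(0xe7,0x63) ⇒ 0x84
lane  2: tail/ones ⇒ 0xffffffffffffffff
lane  3: tail/ones ⇒ 0xffffffffffffffff

vd = [150, 132, 18446744073709551615, 18446744073709551615]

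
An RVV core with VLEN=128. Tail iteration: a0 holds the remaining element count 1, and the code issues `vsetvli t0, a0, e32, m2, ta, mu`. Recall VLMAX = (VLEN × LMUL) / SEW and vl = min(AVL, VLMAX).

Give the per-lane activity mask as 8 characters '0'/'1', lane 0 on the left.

predicate = 10000000

lanes per group: 128·2/32 = 8
vl ← min(1, 8) = 1
bits (lane 0 leftmost): 10000000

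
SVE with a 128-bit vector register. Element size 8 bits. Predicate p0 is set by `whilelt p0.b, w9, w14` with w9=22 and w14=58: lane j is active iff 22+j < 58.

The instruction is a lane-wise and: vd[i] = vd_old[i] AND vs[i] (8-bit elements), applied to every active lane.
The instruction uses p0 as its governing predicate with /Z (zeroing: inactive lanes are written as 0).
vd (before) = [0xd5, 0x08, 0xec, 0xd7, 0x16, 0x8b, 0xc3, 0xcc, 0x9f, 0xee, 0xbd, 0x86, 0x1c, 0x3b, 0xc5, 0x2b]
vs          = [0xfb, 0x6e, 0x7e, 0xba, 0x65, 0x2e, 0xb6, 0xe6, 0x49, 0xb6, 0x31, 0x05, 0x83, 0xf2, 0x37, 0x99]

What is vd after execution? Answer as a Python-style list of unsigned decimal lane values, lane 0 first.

128-bit reg / 8-bit elem → 16 lanes
whilelt: lane j active iff 22+j < 58 → j < 36 → 16 active
  i=0: and(0xd5,0xfb) → 209
  i=1: and(0x08,0x6e) → 8
  i=2: and(0xec,0x7e) → 108
  i=3: and(0xd7,0xba) → 146
  i=4: and(0x16,0x65) → 4
  i=5: and(0x8b,0x2e) → 10
  i=6: and(0xc3,0xb6) → 130
  i=7: and(0xcc,0xe6) → 196
  i=8: and(0x9f,0x49) → 9
  i=9: and(0xee,0xb6) → 166
  i=10: and(0xbd,0x31) → 49
  i=11: and(0x86,0x05) → 4
  i=12: and(0x1c,0x83) → 0
  i=13: and(0x3b,0xf2) → 50
  i=14: and(0xc5,0x37) → 5
  i=15: and(0x2b,0x99) → 9

vd = [209, 8, 108, 146, 4, 10, 130, 196, 9, 166, 49, 4, 0, 50, 5, 9]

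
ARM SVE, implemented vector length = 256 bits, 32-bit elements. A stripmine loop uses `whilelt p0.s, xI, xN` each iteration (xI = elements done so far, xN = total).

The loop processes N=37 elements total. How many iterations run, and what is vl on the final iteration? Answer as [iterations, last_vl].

[iterations, last_vl] = [5, 5]

register lanes = 256/32 = 8
37 elements at 8/iter → 5 passes, remainder 5 on the last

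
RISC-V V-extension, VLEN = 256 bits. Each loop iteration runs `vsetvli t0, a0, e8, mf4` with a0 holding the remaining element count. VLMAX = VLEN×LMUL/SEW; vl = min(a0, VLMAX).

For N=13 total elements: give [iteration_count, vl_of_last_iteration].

VLMAX = VLEN×LMUL/SEW = 256×1/4/8 = 8
N=13: ⌈13/8⌉ = 2 iters; last vl = 13 − 1×8 = 5

[iterations, last_vl] = [2, 5]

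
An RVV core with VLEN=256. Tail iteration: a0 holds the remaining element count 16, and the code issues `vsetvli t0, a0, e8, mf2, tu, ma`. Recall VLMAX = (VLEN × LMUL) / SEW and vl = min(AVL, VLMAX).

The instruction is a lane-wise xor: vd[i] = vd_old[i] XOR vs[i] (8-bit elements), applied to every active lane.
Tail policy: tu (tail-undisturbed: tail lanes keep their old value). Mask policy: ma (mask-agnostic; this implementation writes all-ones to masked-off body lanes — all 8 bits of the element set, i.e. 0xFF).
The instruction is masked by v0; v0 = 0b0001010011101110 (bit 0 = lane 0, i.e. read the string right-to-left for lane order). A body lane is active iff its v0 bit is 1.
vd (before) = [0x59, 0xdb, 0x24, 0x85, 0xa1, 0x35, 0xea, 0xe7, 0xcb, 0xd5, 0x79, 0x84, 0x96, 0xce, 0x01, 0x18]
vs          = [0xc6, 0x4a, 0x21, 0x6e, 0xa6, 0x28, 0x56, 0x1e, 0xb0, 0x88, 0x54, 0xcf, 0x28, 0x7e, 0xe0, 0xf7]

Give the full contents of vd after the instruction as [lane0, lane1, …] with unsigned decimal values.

vd = [255, 145, 5, 235, 255, 29, 188, 249, 255, 255, 45, 255, 190, 255, 255, 255]

VLMAX = (256 × 1/2) / 8 = 16 lanes
vl = min(AVL, VLMAX) = min(16, 16) = 16
vd[0] mask-off/ones -> 0xff
vd[1] xor(0xdb,0x4a) -> 0x91
vd[2] xor(0x24,0x21) -> 0x05
vd[3] xor(0x85,0x6e) -> 0xeb
vd[4] mask-off/ones -> 0xff
vd[5] xor(0x35,0x28) -> 0x1d
vd[6] xor(0xea,0x56) -> 0xbc
vd[7] xor(0xe7,0x1e) -> 0xf9
vd[8] mask-off/ones -> 0xff
vd[9] mask-off/ones -> 0xff
vd[10] xor(0x79,0x54) -> 0x2d
vd[11] mask-off/ones -> 0xff
vd[12] xor(0x96,0x28) -> 0xbe
vd[13] mask-off/ones -> 0xff
vd[14] mask-off/ones -> 0xff
vd[15] mask-off/ones -> 0xff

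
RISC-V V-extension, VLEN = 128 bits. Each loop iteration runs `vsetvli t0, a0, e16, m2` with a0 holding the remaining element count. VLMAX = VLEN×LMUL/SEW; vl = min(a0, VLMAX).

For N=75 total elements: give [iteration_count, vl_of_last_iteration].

VLMAX = VLEN×LMUL/SEW = 128×2/16 = 16
iterations = ceil(75/16) = 5; final-pass vl = 11

[iterations, last_vl] = [5, 11]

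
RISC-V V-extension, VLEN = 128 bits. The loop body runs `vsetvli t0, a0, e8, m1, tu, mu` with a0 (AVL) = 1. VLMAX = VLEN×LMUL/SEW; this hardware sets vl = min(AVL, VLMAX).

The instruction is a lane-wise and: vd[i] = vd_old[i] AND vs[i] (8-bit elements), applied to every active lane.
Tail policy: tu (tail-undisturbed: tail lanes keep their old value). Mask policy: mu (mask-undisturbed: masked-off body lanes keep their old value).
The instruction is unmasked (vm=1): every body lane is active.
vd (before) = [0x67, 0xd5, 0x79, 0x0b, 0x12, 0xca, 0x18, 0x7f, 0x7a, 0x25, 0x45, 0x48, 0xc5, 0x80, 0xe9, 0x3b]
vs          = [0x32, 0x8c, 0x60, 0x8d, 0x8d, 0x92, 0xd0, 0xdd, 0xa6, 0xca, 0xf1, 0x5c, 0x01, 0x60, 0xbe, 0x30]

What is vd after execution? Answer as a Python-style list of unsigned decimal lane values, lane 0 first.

lanes per group: 128·1/8 = 16
AVL=1 ≤ VLMAX=16, so vl = 1
vd[0] and(0x67,0x32) -> 0x22
vd[1] tail/keep -> 0xd5
vd[2] tail/keep -> 0x79
vd[3] tail/keep -> 0x0b
vd[4] tail/keep -> 0x12
vd[5] tail/keep -> 0xca
vd[6] tail/keep -> 0x18
vd[7] tail/keep -> 0x7f
vd[8] tail/keep -> 0x7a
vd[9] tail/keep -> 0x25
vd[10] tail/keep -> 0x45
vd[11] tail/keep -> 0x48
vd[12] tail/keep -> 0xc5
vd[13] tail/keep -> 0x80
vd[14] tail/keep -> 0xe9
vd[15] tail/keep -> 0x3b

vd = [34, 213, 121, 11, 18, 202, 24, 127, 122, 37, 69, 72, 197, 128, 233, 59]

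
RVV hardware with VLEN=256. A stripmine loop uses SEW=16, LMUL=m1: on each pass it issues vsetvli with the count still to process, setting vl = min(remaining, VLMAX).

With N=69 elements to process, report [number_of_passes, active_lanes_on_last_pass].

[iterations, last_vl] = [5, 5]

lanes per group: 256·1/16 = 16
69 elements at 16/iter → 5 passes, remainder 5 on the last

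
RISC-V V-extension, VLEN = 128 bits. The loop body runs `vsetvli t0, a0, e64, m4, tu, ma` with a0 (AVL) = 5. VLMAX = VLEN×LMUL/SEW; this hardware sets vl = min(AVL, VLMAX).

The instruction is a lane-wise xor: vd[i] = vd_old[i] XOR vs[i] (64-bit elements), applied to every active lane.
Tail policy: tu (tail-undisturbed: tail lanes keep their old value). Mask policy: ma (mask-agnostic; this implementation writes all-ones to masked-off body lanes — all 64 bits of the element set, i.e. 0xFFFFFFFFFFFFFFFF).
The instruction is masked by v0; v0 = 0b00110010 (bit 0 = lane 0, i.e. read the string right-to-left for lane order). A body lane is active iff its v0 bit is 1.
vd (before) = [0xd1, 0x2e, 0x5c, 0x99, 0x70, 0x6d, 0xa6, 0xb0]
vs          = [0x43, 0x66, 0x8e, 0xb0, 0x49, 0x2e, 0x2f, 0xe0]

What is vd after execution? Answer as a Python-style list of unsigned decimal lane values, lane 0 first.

vd = [18446744073709551615, 72, 18446744073709551615, 18446744073709551615, 57, 109, 166, 176]

lanes per group: 128·4/64 = 8
vl = min(AVL, VLMAX) = min(5, 8) = 5
  i=0: mask-off/ones → 18446744073709551615
  i=1: xor(0x2e,0x66) → 72
  i=2: mask-off/ones → 18446744073709551615
  i=3: mask-off/ones → 18446744073709551615
  i=4: xor(0x70,0x49) → 57
  i=5: tail/keep → 109
  i=6: tail/keep → 166
  i=7: tail/keep → 176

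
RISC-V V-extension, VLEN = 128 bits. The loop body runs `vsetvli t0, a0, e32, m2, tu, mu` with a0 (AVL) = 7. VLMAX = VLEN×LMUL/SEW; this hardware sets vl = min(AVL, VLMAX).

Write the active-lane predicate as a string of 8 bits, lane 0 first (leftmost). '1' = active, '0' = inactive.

VLMAX = (128 × 2) / 32 = 8 lanes
AVL=7 ≤ VLMAX=8, so vl = 7
bits (lane 0 leftmost): 11111110

predicate = 11111110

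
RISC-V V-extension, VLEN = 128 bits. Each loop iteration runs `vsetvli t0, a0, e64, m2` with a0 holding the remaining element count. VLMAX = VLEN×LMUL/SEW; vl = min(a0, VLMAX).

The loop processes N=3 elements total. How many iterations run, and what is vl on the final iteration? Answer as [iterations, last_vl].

lanes per group: 128·2/64 = 4
N=3: ⌈3/4⌉ = 1 iters; last vl = 3 − 0×4 = 3

[iterations, last_vl] = [1, 3]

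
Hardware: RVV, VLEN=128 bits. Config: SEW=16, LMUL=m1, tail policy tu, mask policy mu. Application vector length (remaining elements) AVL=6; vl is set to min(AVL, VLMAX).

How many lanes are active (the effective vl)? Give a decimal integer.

vl = 6

VLMAX = (128 × 1) / 16 = 8 lanes
vl ← min(6, 8) = 6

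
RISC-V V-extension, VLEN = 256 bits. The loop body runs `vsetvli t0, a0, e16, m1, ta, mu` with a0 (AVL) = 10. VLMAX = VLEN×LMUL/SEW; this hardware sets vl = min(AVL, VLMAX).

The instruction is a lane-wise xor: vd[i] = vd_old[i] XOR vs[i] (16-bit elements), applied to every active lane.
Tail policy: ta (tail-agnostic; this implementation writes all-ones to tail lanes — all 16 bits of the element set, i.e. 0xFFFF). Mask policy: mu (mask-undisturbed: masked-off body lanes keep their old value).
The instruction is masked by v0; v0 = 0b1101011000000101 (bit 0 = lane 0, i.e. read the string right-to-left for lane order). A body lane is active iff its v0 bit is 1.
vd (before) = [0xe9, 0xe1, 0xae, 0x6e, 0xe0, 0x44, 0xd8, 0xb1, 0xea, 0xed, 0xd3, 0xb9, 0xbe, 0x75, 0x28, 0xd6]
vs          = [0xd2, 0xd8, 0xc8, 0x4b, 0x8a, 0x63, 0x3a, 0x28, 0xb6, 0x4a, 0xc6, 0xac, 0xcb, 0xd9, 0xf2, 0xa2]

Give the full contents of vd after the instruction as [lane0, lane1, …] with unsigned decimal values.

vd = [59, 225, 102, 110, 224, 68, 216, 177, 234, 167, 65535, 65535, 65535, 65535, 65535, 65535]

VLMAX = VLEN×LMUL/SEW = 256×1/16 = 16
AVL=10 ≤ VLMAX=16, so vl = 10
lane  0: xor(0xe9,0xd2) ⇒ 0x3b
lane  1: mask-off/keep ⇒ 0xe1
lane  2: xor(0xae,0xc8) ⇒ 0x66
lane  3: mask-off/keep ⇒ 0x6e
lane  4: mask-off/keep ⇒ 0xe0
lane  5: mask-off/keep ⇒ 0x44
lane  6: mask-off/keep ⇒ 0xd8
lane  7: mask-off/keep ⇒ 0xb1
lane  8: mask-off/keep ⇒ 0xea
lane  9: xor(0xed,0x4a) ⇒ 0xa7
lane 10: tail/ones ⇒ 0xffff
lane 11: tail/ones ⇒ 0xffff
lane 12: tail/ones ⇒ 0xffff
lane 13: tail/ones ⇒ 0xffff
lane 14: tail/ones ⇒ 0xffff
lane 15: tail/ones ⇒ 0xffff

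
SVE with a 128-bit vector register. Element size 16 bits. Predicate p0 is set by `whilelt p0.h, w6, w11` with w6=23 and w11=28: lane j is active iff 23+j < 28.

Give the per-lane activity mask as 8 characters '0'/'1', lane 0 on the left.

register lanes = 128/16 = 8
active while 23+j < 28, i.e. j ∈ [0,5) capped at 8 ⇒ 5
bits (lane 0 leftmost): 11111000

predicate = 11111000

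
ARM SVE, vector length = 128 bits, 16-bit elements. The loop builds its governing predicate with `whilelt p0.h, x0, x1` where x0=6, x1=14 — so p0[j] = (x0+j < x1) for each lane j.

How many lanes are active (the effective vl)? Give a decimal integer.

vl = 8

128-bit reg / 16-bit elem → 8 lanes
whilelt: lane j active iff 6+j < 14 → j < 8 → 8 active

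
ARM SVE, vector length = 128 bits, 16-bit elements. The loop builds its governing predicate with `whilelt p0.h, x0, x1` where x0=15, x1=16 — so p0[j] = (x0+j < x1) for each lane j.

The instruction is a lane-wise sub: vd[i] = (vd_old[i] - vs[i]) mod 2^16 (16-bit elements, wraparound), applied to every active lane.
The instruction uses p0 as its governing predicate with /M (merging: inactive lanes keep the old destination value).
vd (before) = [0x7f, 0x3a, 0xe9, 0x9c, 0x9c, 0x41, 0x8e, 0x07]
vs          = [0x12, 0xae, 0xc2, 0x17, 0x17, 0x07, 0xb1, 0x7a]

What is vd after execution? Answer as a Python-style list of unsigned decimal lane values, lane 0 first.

vd = [109, 58, 233, 156, 156, 65, 142, 7]

lane count: 128 div 16 = 8
whilelt: lane j active iff 15+j < 16 → j < 1 → 1 active
[0] sub(0x7f,0x12) = 0x6d
[1] tail/keep = 0x3a
[2] tail/keep = 0xe9
[3] tail/keep = 0x9c
[4] tail/keep = 0x9c
[5] tail/keep = 0x41
[6] tail/keep = 0x8e
[7] tail/keep = 0x07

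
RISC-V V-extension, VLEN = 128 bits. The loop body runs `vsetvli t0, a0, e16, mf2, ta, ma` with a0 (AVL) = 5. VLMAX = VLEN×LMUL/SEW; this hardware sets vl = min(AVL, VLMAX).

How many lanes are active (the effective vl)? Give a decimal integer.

vl = 4

lanes per group: 128·1/2/16 = 4
vl = min(AVL, VLMAX) = min(5, 4) = 4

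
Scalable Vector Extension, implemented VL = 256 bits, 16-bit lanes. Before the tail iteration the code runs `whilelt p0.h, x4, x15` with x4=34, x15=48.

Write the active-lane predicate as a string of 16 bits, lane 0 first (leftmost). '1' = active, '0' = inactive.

register lanes = 256/16 = 16
whilelt: lane j active iff 34+j < 48 → j < 14 → 14 active
bits (lane 0 leftmost): 1111111111111100

predicate = 1111111111111100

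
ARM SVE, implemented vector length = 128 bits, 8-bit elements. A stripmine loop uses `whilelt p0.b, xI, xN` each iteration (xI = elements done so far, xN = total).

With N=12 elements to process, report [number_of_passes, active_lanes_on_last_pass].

128-bit reg / 8-bit elem → 16 lanes
12 elements at 16/iter → 1 passes, remainder 12 on the last

[iterations, last_vl] = [1, 12]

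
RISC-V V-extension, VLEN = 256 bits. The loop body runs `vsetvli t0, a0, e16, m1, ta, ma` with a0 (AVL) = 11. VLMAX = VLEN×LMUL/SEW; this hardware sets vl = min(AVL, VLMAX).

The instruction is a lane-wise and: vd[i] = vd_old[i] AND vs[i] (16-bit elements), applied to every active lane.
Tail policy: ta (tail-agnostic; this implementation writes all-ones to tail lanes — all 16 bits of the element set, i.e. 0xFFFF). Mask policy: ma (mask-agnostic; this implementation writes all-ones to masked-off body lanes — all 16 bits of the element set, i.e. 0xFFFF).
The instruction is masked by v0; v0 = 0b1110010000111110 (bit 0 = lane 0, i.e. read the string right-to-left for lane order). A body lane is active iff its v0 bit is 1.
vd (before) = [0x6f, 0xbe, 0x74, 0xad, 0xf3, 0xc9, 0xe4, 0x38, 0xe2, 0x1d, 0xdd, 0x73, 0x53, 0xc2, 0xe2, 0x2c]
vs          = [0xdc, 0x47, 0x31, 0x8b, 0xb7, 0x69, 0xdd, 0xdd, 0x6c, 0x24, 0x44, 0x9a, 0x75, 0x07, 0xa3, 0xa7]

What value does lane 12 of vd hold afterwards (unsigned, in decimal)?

vd[12] = 65535

VLMAX = (256 × 1) / 16 = 16 lanes
AVL=11 ≤ VLMAX=16, so vl = 11
vd[0] mask-off/ones -> 0xffff
vd[1] and(0xbe,0x47) -> 0x06
vd[2] and(0x74,0x31) -> 0x30
vd[3] and(0xad,0x8b) -> 0x89
vd[4] and(0xf3,0xb7) -> 0xb3
vd[5] and(0xc9,0x69) -> 0x49
vd[6] mask-off/ones -> 0xffff
vd[7] mask-off/ones -> 0xffff
vd[8] mask-off/ones -> 0xffff
vd[9] mask-off/ones -> 0xffff
vd[10] and(0xdd,0x44) -> 0x44
vd[11] tail/ones -> 0xffff
vd[12] tail/ones -> 0xffff
vd[13] tail/ones -> 0xffff
vd[14] tail/ones -> 0xffff
vd[15] tail/ones -> 0xffff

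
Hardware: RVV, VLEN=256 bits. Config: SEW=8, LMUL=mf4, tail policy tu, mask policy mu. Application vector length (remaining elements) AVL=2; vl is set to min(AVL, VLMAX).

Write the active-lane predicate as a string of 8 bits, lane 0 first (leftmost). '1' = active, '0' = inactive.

VLMAX = (256 × 1/4) / 8 = 8 lanes
vl = min(AVL, VLMAX) = min(2, 8) = 2
bits (lane 0 leftmost): 11000000

predicate = 11000000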